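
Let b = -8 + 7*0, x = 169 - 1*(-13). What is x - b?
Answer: 190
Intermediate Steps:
x = 182 (x = 169 + 13 = 182)
b = -8 (b = -8 + 0 = -8)
x - b = 182 - 1*(-8) = 182 + 8 = 190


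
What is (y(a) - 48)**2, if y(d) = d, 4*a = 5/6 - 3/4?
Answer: 5303809/2304 ≈ 2302.0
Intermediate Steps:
a = 1/48 (a = (5/6 - 3/4)/4 = (1/4)*(1/12) = 1/48 ≈ 0.020833)
(y(a) - 48)**2 = (1/48 - 48)**2 = (-2303/48)**2 = 5303809/2304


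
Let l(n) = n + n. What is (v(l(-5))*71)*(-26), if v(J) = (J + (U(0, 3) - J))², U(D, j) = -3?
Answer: -16614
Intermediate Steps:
l(n) = 2*n
v(J) = 9 (v(J) = (J + (-3 - J))² = (-3)² = 9)
(v(l(-5))*71)*(-26) = (9*71)*(-26) = 639*(-26) = -16614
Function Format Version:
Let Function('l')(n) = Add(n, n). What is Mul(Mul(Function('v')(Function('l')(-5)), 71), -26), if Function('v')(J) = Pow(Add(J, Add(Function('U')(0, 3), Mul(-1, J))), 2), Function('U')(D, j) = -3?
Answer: -16614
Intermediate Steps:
Function('l')(n) = Mul(2, n)
Function('v')(J) = 9 (Function('v')(J) = Pow(Add(J, Add(-3, Mul(-1, J))), 2) = Pow(-3, 2) = 9)
Mul(Mul(Function('v')(Function('l')(-5)), 71), -26) = Mul(Mul(9, 71), -26) = Mul(639, -26) = -16614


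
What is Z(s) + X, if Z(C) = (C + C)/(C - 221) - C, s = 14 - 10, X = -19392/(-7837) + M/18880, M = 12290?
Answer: -2926622383/3210787552 ≈ -0.91150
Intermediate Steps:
X = 46243769/14796256 (X = -19392/(-7837) + 12290/18880 = -19392*(-1/7837) + 12290*(1/18880) = 19392/7837 + 1229/1888 = 46243769/14796256 ≈ 3.1254)
s = 4
Z(C) = -C + 2*C/(-221 + C) (Z(C) = (2*C)/(-221 + C) - C = 2*C/(-221 + C) - C = -C + 2*C/(-221 + C))
Z(s) + X = 4*(223 - 1*4)/(-221 + 4) + 46243769/14796256 = 4*(223 - 4)/(-217) + 46243769/14796256 = 4*(-1/217)*219 + 46243769/14796256 = -876/217 + 46243769/14796256 = -2926622383/3210787552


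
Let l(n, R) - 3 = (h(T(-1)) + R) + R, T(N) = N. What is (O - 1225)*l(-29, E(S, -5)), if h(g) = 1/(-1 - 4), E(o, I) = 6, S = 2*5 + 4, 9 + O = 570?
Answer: -49136/5 ≈ -9827.2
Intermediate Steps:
O = 561 (O = -9 + 570 = 561)
S = 14 (S = 10 + 4 = 14)
h(g) = -1/5 (h(g) = 1/(-5) = -1/5)
l(n, R) = 14/5 + 2*R (l(n, R) = 3 + ((-1/5 + R) + R) = 3 + (-1/5 + 2*R) = 14/5 + 2*R)
(O - 1225)*l(-29, E(S, -5)) = (561 - 1225)*(14/5 + 2*6) = -664*(14/5 + 12) = -664*74/5 = -49136/5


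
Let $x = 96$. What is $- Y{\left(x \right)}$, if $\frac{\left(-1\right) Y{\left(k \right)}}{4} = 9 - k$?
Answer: $-348$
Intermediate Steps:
$Y{\left(k \right)} = -36 + 4 k$ ($Y{\left(k \right)} = - 4 \left(9 - k\right) = -36 + 4 k$)
$- Y{\left(x \right)} = - (-36 + 4 \cdot 96) = - (-36 + 384) = \left(-1\right) 348 = -348$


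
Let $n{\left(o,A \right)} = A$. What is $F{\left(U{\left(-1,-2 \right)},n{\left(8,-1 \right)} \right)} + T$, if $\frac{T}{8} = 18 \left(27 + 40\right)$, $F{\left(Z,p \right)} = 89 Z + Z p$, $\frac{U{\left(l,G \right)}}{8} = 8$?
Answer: $15280$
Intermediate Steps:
$U{\left(l,G \right)} = 64$ ($U{\left(l,G \right)} = 8 \cdot 8 = 64$)
$T = 9648$ ($T = 8 \cdot 18 \left(27 + 40\right) = 8 \cdot 18 \cdot 67 = 8 \cdot 1206 = 9648$)
$F{\left(U{\left(-1,-2 \right)},n{\left(8,-1 \right)} \right)} + T = 64 \left(89 - 1\right) + 9648 = 64 \cdot 88 + 9648 = 5632 + 9648 = 15280$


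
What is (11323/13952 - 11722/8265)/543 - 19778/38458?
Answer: -620546108317081/1204025970188160 ≈ -0.51539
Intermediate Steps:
(11323/13952 - 11722/8265)/543 - 19778/38458 = (11323*(1/13952) - 11722*1/8265)*(1/543) - 19778*1/38458 = (11323/13952 - 11722/8265)*(1/543) - 9889/19229 = -69960749/115313280*1/543 - 9889/19229 = -69960749/62615111040 - 9889/19229 = -620546108317081/1204025970188160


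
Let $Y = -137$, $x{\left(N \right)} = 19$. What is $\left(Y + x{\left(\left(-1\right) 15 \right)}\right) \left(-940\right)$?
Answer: $110920$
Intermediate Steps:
$\left(Y + x{\left(\left(-1\right) 15 \right)}\right) \left(-940\right) = \left(-137 + 19\right) \left(-940\right) = \left(-118\right) \left(-940\right) = 110920$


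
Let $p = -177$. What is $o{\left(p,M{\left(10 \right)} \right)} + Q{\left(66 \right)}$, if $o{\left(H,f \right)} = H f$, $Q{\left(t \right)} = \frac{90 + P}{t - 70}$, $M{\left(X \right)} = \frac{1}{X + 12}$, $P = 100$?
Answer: $- \frac{611}{11} \approx -55.545$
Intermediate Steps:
$M{\left(X \right)} = \frac{1}{12 + X}$
$Q{\left(t \right)} = \frac{190}{-70 + t}$ ($Q{\left(t \right)} = \frac{90 + 100}{t - 70} = \frac{190}{-70 + t}$)
$o{\left(p,M{\left(10 \right)} \right)} + Q{\left(66 \right)} = - \frac{177}{12 + 10} + \frac{190}{-70 + 66} = - \frac{177}{22} + \frac{190}{-4} = \left(-177\right) \frac{1}{22} + 190 \left(- \frac{1}{4}\right) = - \frac{177}{22} - \frac{95}{2} = - \frac{611}{11}$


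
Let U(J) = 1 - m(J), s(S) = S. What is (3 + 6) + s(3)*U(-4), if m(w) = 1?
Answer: 9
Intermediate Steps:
U(J) = 0 (U(J) = 1 - 1*1 = 1 - 1 = 0)
(3 + 6) + s(3)*U(-4) = (3 + 6) + 3*0 = 9 + 0 = 9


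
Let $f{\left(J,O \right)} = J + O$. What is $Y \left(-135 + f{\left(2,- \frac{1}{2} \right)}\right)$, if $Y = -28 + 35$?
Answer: $- \frac{1869}{2} \approx -934.5$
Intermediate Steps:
$Y = 7$
$Y \left(-135 + f{\left(2,- \frac{1}{2} \right)}\right) = 7 \left(-135 + \left(2 - \frac{1}{2}\right)\right) = 7 \left(-135 + \frac{3}{2}\right) = 7 \left(- \frac{267}{2}\right) = - \frac{1869}{2}$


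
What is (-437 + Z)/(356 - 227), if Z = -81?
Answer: -518/129 ≈ -4.0155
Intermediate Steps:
(-437 + Z)/(356 - 227) = (-437 - 81)/(356 - 227) = -518/129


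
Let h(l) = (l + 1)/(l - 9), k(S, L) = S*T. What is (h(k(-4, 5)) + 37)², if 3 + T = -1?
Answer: 76176/49 ≈ 1554.6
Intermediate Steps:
T = -4 (T = -3 - 1 = -4)
k(S, L) = -4*S (k(S, L) = S*(-4) = -4*S)
h(l) = (1 + l)/(-9 + l)
(h(k(-4, 5)) + 37)² = ((1 - 4*(-4))/(-9 - 4*(-4)) + 37)² = ((1 + 16)/(-9 + 16) + 37)² = (17/7 + 37)² = (276/7)² = 76176/49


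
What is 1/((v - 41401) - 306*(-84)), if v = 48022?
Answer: 1/32325 ≈ 3.0936e-5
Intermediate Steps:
1/((v - 41401) - 306*(-84)) = 1/((48022 - 41401) - 306*(-84)) = 1/(6621 + 25704) = 1/32325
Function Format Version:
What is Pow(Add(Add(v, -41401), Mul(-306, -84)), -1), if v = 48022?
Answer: Rational(1, 32325) ≈ 3.0936e-5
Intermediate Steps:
Pow(Add(Add(v, -41401), Mul(-306, -84)), -1) = Pow(Add(Add(48022, -41401), Mul(-306, -84)), -1) = Pow(Add(6621, 25704), -1) = Pow(32325, -1) = Rational(1, 32325)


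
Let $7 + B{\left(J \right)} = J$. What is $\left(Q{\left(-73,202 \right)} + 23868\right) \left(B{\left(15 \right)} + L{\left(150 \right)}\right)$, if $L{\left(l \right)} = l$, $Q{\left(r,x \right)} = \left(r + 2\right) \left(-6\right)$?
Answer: $3838452$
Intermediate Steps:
$B{\left(J \right)} = -7 + J$
$Q{\left(r,x \right)} = -12 - 6 r$ ($Q{\left(r,x \right)} = \left(2 + r\right) \left(-6\right) = -12 - 6 r$)
$\left(Q{\left(-73,202 \right)} + 23868\right) \left(B{\left(15 \right)} + L{\left(150 \right)}\right) = \left(\left(-12 - -438\right) + 23868\right) \left(\left(-7 + 15\right) + 150\right) = \left(\left(-12 + 438\right) + 23868\right) \left(8 + 150\right) = \left(426 + 23868\right) 158 = 24294 \cdot 158 = 3838452$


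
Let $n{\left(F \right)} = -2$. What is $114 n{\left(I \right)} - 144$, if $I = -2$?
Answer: $-372$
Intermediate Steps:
$114 n{\left(I \right)} - 144 = 114 \left(-2\right) - 144 = -228 - 144 = -372$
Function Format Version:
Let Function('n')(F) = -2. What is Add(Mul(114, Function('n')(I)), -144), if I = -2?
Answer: -372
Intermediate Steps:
Add(Mul(114, Function('n')(I)), -144) = Add(Mul(114, -2), -144) = Add(-228, -144) = -372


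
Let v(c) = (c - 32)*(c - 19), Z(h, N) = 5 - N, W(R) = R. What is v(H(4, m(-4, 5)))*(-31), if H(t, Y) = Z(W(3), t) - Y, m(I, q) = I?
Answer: -11718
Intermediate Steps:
H(t, Y) = 5 - Y - t (H(t, Y) = (5 - t) - Y = 5 - Y - t)
v(c) = (-32 + c)*(-19 + c)
v(H(4, m(-4, 5)))*(-31) = (608 + (5 - 1*(-4) - 1*4)² - 51*(5 - 1*(-4) - 1*4))*(-31) = (608 + (5 + 4 - 4)² - 51*(5 + 4 - 4))*(-31) = (608 + 5² - 51*5)*(-31) = (608 + 25 - 255)*(-31) = 378*(-31) = -11718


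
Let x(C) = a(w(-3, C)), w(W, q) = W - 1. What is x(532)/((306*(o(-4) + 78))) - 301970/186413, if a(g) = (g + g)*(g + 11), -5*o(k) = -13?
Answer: -18645266050/11494039167 ≈ -1.6222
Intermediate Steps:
w(W, q) = -1 + W
o(k) = 13/5 (o(k) = -⅕*(-13) = 13/5)
a(g) = 2*g*(11 + g) (a(g) = (2*g)*(11 + g) = 2*g*(11 + g))
x(C) = -56 (x(C) = 2*(-1 - 3)*(11 + (-1 - 3)) = 2*(-4)*(11 - 4) = 2*(-4)*7 = -56)
x(532)/((306*(o(-4) + 78))) - 301970/186413 = -56*1/(306*(13/5 + 78)) - 301970/186413 = -56/(306*(403/5)) - 301970*1/186413 = -56/123318/5 - 301970/186413 = -56*5/123318 - 301970/186413 = -140/61659 - 301970/186413 = -18645266050/11494039167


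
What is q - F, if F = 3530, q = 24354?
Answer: 20824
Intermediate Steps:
q - F = 24354 - 1*3530 = 24354 - 3530 = 20824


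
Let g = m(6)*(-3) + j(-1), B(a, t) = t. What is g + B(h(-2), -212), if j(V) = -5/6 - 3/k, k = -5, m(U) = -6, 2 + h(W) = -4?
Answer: -5827/30 ≈ -194.23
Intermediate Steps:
h(W) = -6 (h(W) = -2 - 4 = -6)
j(V) = -7/30 (j(V) = -5/6 - 3/(-5) = -5*⅙ - 3*(-⅕) = -⅚ + ⅗ = -7/30)
g = 533/30 (g = -6*(-3) - 7/30 = 18 - 7/30 = 533/30 ≈ 17.767)
g + B(h(-2), -212) = 533/30 - 212 = -5827/30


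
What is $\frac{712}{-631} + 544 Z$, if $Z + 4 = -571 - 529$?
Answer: $- \frac{378964168}{631} \approx -6.0058 \cdot 10^{5}$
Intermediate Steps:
$Z = -1104$ ($Z = -4 - 1100 = -1104$)
$\frac{712}{-631} + 544 Z = \frac{712}{-631} + 544 \left(-1104\right) = 712 \left(- \frac{1}{631}\right) - 600576 = - \frac{712}{631} - 600576 = - \frac{378964168}{631}$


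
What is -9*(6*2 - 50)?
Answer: 342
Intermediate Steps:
-9*(6*2 - 50) = -9*(12 - 50) = -9*(-38) = 342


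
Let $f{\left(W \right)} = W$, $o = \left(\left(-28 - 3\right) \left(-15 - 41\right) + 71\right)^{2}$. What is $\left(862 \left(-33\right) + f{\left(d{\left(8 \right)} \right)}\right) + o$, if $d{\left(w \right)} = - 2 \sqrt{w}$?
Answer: $3236803 - 4 \sqrt{2} \approx 3.2368 \cdot 10^{6}$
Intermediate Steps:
$o = 3265249$ ($o = \left(\left(-31\right) \left(-56\right) + 71\right)^{2} = \left(1736 + 71\right)^{2} = 1807^{2} = 3265249$)
$\left(862 \left(-33\right) + f{\left(d{\left(8 \right)} \right)}\right) + o = \left(862 \left(-33\right) - 2 \sqrt{8}\right) + 3265249 = \left(-28446 - 2 \cdot 2 \sqrt{2}\right) + 3265249 = \left(-28446 - 4 \sqrt{2}\right) + 3265249 = 3236803 - 4 \sqrt{2}$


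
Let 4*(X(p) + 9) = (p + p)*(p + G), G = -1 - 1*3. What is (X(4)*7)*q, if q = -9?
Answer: 567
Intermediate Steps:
G = -4 (G = -1 - 3 = -4)
X(p) = -9 + p*(-4 + p)/2 (X(p) = -9 + ((p + p)*(p - 4))/4 = -9 + ((2*p)*(-4 + p))/4 = -9 + (2*p*(-4 + p))/4 = -9 + p*(-4 + p)/2)
(X(4)*7)*q = ((-9 + (1/2)*4**2 - 2*4)*7)*(-9) = ((-9 + (1/2)*16 - 8)*7)*(-9) = ((-9 + 8 - 8)*7)*(-9) = -9*7*(-9) = -63*(-9) = 567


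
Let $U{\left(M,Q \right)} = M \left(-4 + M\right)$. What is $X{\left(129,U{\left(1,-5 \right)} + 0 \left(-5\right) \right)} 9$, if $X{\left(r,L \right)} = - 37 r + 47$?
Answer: $-42534$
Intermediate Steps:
$X{\left(r,L \right)} = 47 - 37 r$
$X{\left(129,U{\left(1,-5 \right)} + 0 \left(-5\right) \right)} 9 = \left(47 - 4773\right) 9 = \left(-4726\right) 9 = -42534$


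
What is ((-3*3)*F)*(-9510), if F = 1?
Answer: 85590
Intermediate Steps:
((-3*3)*F)*(-9510) = (-3*3*1)*(-9510) = -9*1*(-9510) = -9*(-9510) = 85590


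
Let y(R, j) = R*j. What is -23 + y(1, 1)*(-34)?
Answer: -57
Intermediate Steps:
-23 + y(1, 1)*(-34) = -23 + (1*1)*(-34) = -23 + 1*(-34) = -23 - 34 = -57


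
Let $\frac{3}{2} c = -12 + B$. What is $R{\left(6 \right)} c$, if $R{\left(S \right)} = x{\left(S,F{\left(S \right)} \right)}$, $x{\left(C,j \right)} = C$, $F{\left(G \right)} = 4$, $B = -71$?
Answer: $-332$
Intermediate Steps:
$R{\left(S \right)} = S$
$c = - \frac{166}{3}$ ($c = \frac{2 \left(-12 - 71\right)}{3} = \frac{2}{3} \left(-83\right) = - \frac{166}{3} \approx -55.333$)
$R{\left(6 \right)} c = 6 \left(- \frac{166}{3}\right) = -332$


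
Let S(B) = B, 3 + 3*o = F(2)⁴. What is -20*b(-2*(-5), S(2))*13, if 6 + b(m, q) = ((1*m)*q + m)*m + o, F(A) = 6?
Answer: -188500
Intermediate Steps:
o = 431 (o = -1 + (⅓)*6⁴ = -1 + (⅓)*1296 = -1 + 432 = 431)
b(m, q) = 425 + m*(m + m*q) (b(m, q) = -6 + (((1*m)*q + m)*m + 431) = -6 + ((m*q + m)*m + 431) = -6 + ((m + m*q)*m + 431) = -6 + (m*(m + m*q) + 431) = -6 + (431 + m*(m + m*q)) = 425 + m*(m + m*q))
-20*b(-2*(-5), S(2))*13 = -20*(425 + (-2*(-5))² + 2*(-2*(-5))²)*13 = -20*(425 + 10² + 2*10²)*13 = -20*(425 + 100 + 2*100)*13 = -20*(425 + 100 + 200)*13 = -20*725*13 = -14500*13 = -188500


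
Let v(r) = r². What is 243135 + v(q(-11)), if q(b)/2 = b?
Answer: 243619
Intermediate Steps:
q(b) = 2*b
243135 + v(q(-11)) = 243135 + (2*(-11))² = 243135 + (-22)² = 243135 + 484 = 243619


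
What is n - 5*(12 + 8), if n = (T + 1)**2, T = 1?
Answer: -96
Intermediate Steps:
n = 4 (n = (1 + 1)**2 = 2**2 = 4)
n - 5*(12 + 8) = 4 - 5*(12 + 8) = 4 - 5*20 = 4 - 1*100 = 4 - 100 = -96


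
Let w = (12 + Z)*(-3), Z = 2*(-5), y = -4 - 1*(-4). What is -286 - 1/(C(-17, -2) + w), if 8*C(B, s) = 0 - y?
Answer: -1715/6 ≈ -285.83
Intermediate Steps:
y = 0 (y = -4 + 4 = 0)
Z = -10
C(B, s) = 0 (C(B, s) = (0 - 1*0)/8 = (0 + 0)/8 = (⅛)*0 = 0)
w = -6 (w = (12 - 10)*(-3) = 2*(-3) = -6)
-286 - 1/(C(-17, -2) + w) = -286 - 1/(0 - 6) = -286 - 1/(-6) = -286 - 1*(-⅙) = -286 + ⅙ = -1715/6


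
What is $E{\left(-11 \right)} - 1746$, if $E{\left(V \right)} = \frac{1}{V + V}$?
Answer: $- \frac{38413}{22} \approx -1746.0$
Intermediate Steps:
$E{\left(V \right)} = \frac{1}{2 V}$
$E{\left(-11 \right)} - 1746 = \frac{1}{2 \left(-11\right)} - 1746 = \frac{1}{2} \left(- \frac{1}{11}\right) - 1746 = - \frac{1}{22} - 1746 = - \frac{38413}{22}$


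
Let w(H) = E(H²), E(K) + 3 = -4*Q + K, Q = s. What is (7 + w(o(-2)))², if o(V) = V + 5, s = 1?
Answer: 81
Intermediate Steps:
Q = 1
o(V) = 5 + V
E(K) = -7 + K (E(K) = -3 + (-4*1 + K) = -3 + (-4 + K) = -7 + K)
w(H) = -7 + H²
(7 + w(o(-2)))² = (7 + (-7 + (5 - 2)²))² = (7 + (-7 + 3²))² = (7 + (-7 + 9))² = (7 + 2)² = 9² = 81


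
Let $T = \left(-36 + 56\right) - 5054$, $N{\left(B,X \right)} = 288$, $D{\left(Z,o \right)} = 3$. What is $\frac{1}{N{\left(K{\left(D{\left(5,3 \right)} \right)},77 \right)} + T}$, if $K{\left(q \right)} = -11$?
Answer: $- \frac{1}{4746} \approx -0.0002107$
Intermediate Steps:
$T = -5034$ ($T = 20 - 5054 = -5034$)
$\frac{1}{N{\left(K{\left(D{\left(5,3 \right)} \right)},77 \right)} + T} = \frac{1}{288 - 5034} = \frac{1}{-4746} = - \frac{1}{4746}$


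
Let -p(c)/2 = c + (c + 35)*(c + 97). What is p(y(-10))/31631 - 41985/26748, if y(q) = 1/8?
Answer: -1342699255/752058656 ≈ -1.7854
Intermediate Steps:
y(q) = ⅛ (y(q) = 1*(⅛) = ⅛)
p(c) = -2*c - 2*(35 + c)*(97 + c) (p(c) = -2*(c + (c + 35)*(c + 97)) = -2*(c + (35 + c)*(97 + c)) = -2*c - 2*(35 + c)*(97 + c))
p(y(-10))/31631 - 41985/26748 = (-6790 - 266*⅛ - 2*(⅛)²)/31631 - 41985/26748 = (-6790 - 133/4 - 2*1/64)*(1/31631) - 41985*1/26748 = (-6790 - 133/4 - 1/32)*(1/31631) - 4665/2972 = -218345/32*1/31631 - 4665/2972 = -218345/1012192 - 4665/2972 = -1342699255/752058656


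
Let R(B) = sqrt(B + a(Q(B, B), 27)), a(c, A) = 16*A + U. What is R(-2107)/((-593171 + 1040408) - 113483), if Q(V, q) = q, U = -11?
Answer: I*sqrt(1686)/333754 ≈ 0.00012303*I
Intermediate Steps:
a(c, A) = -11 + 16*A (a(c, A) = 16*A - 11 = -11 + 16*A)
R(B) = sqrt(421 + B) (R(B) = sqrt(B + (-11 + 16*27)) = sqrt(B + (-11 + 432)) = sqrt(B + 421) = sqrt(421 + B))
R(-2107)/((-593171 + 1040408) - 113483) = sqrt(421 - 2107)/((-593171 + 1040408) - 113483) = sqrt(-1686)/(447237 - 113483) = (I*sqrt(1686))/333754 = (I*sqrt(1686))*(1/333754) = I*sqrt(1686)/333754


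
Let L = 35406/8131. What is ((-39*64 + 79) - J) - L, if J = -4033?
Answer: 13104290/8131 ≈ 1611.6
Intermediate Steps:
L = 35406/8131 (L = 35406*(1/8131) = 35406/8131 ≈ 4.3544)
((-39*64 + 79) - J) - L = ((-39*64 + 79) - 1*(-4033)) - 1*35406/8131 = ((-2496 + 79) + 4033) - 35406/8131 = (-2417 + 4033) - 35406/8131 = 1616 - 35406/8131 = 13104290/8131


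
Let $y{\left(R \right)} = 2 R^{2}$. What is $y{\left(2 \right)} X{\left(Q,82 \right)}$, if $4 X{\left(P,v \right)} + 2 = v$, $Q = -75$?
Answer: $160$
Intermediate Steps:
$X{\left(P,v \right)} = - \frac{1}{2} + \frac{v}{4}$
$y{\left(2 \right)} X{\left(Q,82 \right)} = 2 \cdot 2^{2} \left(- \frac{1}{2} + \frac{1}{4} \cdot 82\right) = 2 \cdot 4 \left(- \frac{1}{2} + \frac{41}{2}\right) = 8 \cdot 20 = 160$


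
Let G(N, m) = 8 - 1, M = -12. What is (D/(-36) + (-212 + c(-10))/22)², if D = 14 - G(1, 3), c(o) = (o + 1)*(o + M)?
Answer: 108241/156816 ≈ 0.69024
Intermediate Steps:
c(o) = (1 + o)*(-12 + o) (c(o) = (o + 1)*(o - 12) = (1 + o)*(-12 + o))
G(N, m) = 7
D = 7 (D = 14 - 1*7 = 14 - 7 = 7)
(D/(-36) + (-212 + c(-10))/22)² = (7/(-36) + (-212 + (-12 + (-10)² - 11*(-10)))/22)² = (7*(-1/36) + (-212 + (-12 + 100 + 110))*(1/22))² = (-7/36 + (-212 + 198)*(1/22))² = (-7/36 - 14*1/22)² = (-7/36 - 7/11)² = (-329/396)² = 108241/156816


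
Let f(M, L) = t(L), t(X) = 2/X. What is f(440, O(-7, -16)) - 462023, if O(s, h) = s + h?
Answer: -10626531/23 ≈ -4.6202e+5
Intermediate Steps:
O(s, h) = h + s
f(M, L) = 2/L
f(440, O(-7, -16)) - 462023 = 2/(-16 - 7) - 462023 = 2/(-23) - 462023 = 2*(-1/23) - 462023 = -2/23 - 462023 = -10626531/23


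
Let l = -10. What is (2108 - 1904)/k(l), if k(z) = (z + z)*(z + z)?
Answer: 51/100 ≈ 0.51000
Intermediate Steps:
k(z) = 4*z² (k(z) = (2*z)*(2*z) = 4*z²)
(2108 - 1904)/k(l) = (2108 - 1904)/((4*(-10)²)) = 204/((4*100)) = 204/400 = 204*(1/400) = 51/100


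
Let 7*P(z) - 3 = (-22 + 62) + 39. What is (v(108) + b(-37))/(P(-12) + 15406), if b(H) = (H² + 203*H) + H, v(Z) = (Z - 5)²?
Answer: 15505/53962 ≈ 0.28733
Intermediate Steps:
v(Z) = (-5 + Z)²
b(H) = H² + 204*H
P(z) = 82/7 (P(z) = 3/7 + ((-22 + 62) + 39)/7 = 3/7 + (40 + 39)/7 = 3/7 + (⅐)*79 = 3/7 + 79/7 = 82/7)
(v(108) + b(-37))/(P(-12) + 15406) = ((-5 + 108)² - 37*(204 - 37))/(82/7 + 15406) = (103² - 37*167)/(107924/7) = (10609 - 6179)*(7/107924) = 4430*(7/107924) = 15505/53962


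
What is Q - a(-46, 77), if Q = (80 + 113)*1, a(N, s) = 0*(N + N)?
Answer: 193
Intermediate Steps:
a(N, s) = 0 (a(N, s) = 0*(2*N) = 0)
Q = 193 (Q = 193*1 = 193)
Q - a(-46, 77) = 193 - 1*0 = 193 + 0 = 193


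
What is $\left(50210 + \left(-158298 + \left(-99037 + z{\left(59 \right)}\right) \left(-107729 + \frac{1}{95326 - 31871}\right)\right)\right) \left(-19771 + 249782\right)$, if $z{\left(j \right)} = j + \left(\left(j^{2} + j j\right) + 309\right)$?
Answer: $\frac{20599030382899711114}{9065} \approx 2.2724 \cdot 10^{15}$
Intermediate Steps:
$z{\left(j \right)} = 309 + j + 2 j^{2}$ ($z{\left(j \right)} = j + \left(\left(j^{2} + j^{2}\right) + 309\right) = j + \left(2 j^{2} + 309\right) = j + \left(309 + 2 j^{2}\right) = 309 + j + 2 j^{2}$)
$\left(50210 + \left(-158298 + \left(-99037 + z{\left(59 \right)}\right) \left(-107729 + \frac{1}{95326 - 31871}\right)\right)\right) \left(-19771 + 249782\right) = \left(50210 - \left(158298 - \left(-99037 + \left(309 + 59 + 2 \cdot 59^{2}\right)\right) \left(-107729 + \frac{1}{95326 - 31871}\right)\right)\right) \left(-19771 + 249782\right) = \left(50210 - \left(158298 - \left(-99037 + \left(309 + 59 + 2 \cdot 3481\right)\right) \left(-107729 + \frac{1}{63455}\right)\right)\right) 230011 = \left(50210 - \left(158298 - \left(-99037 + \left(309 + 59 + 6962\right)\right) \left(-107729 + \frac{1}{63455}\right)\right)\right) 230011 = \left(50210 - \left(158298 - \left(-99037 + 7330\right) \left(- \frac{6835943694}{63455}\right)\right)\right) 230011 = \left(50210 - - \frac{89556263363724}{9065}\right) 230011 = \left(50210 + \left(-158298 + \frac{89557698335094}{9065}\right)\right) 230011 = \left(50210 + \frac{89556263363724}{9065}\right) 230011 = \frac{89556718517374}{9065} \cdot 230011 = \frac{20599030382899711114}{9065}$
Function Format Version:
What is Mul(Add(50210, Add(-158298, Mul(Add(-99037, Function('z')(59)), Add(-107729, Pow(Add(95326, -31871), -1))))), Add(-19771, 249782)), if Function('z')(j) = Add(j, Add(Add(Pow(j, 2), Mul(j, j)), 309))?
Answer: Rational(20599030382899711114, 9065) ≈ 2.2724e+15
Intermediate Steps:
Function('z')(j) = Add(309, j, Mul(2, Pow(j, 2))) (Function('z')(j) = Add(j, Add(Add(Pow(j, 2), Pow(j, 2)), 309)) = Add(j, Add(Mul(2, Pow(j, 2)), 309)) = Add(j, Add(309, Mul(2, Pow(j, 2)))) = Add(309, j, Mul(2, Pow(j, 2))))
Mul(Add(50210, Add(-158298, Mul(Add(-99037, Function('z')(59)), Add(-107729, Pow(Add(95326, -31871), -1))))), Add(-19771, 249782)) = Mul(Add(50210, Add(-158298, Mul(Add(-99037, Add(309, 59, Mul(2, Pow(59, 2)))), Add(-107729, Pow(Add(95326, -31871), -1))))), Add(-19771, 249782)) = Mul(Add(50210, Add(-158298, Mul(Add(-99037, Add(309, 59, Mul(2, 3481))), Add(-107729, Pow(63455, -1))))), 230011) = Mul(Add(50210, Add(-158298, Mul(Add(-99037, Add(309, 59, 6962)), Add(-107729, Rational(1, 63455))))), 230011) = Mul(Add(50210, Add(-158298, Mul(Add(-99037, 7330), Rational(-6835943694, 63455)))), 230011) = Mul(Add(50210, Add(-158298, Mul(-91707, Rational(-6835943694, 63455)))), 230011) = Mul(Add(50210, Add(-158298, Rational(89557698335094, 9065))), 230011) = Mul(Add(50210, Rational(89556263363724, 9065)), 230011) = Mul(Rational(89556718517374, 9065), 230011) = Rational(20599030382899711114, 9065)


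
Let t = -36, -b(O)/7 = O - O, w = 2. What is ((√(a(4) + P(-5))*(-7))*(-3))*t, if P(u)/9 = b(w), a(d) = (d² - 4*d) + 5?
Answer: -756*√5 ≈ -1690.5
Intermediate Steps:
a(d) = 5 + d² - 4*d
b(O) = 0 (b(O) = -7*(O - O) = -7*0 = 0)
P(u) = 0 (P(u) = 9*0 = 0)
((√(a(4) + P(-5))*(-7))*(-3))*t = ((√((5 + 4² - 4*4) + 0)*(-7))*(-3))*(-36) = ((√((5 + 16 - 16) + 0)*(-7))*(-3))*(-36) = ((√(5 + 0)*(-7))*(-3))*(-36) = ((√5*(-7))*(-3))*(-36) = (-7*√5*(-3))*(-36) = (21*√5)*(-36) = -756*√5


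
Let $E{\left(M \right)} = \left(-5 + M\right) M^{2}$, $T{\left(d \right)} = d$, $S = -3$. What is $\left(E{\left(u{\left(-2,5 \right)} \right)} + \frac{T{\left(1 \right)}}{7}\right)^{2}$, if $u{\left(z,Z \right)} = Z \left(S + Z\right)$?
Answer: $\frac{12257001}{49} \approx 2.5014 \cdot 10^{5}$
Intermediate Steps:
$u{\left(z,Z \right)} = Z \left(-3 + Z\right)$
$E{\left(M \right)} = M^{2} \left(-5 + M\right)$
$\left(E{\left(u{\left(-2,5 \right)} \right)} + \frac{T{\left(1 \right)}}{7}\right)^{2} = \left(\left(5 \left(-3 + 5\right)\right)^{2} \left(-5 + 5 \left(-3 + 5\right)\right) + 1 \cdot \frac{1}{7}\right)^{2} = \left(\left(5 \cdot 2\right)^{2} \left(-5 + 5 \cdot 2\right) + 1 \cdot \frac{1}{7}\right)^{2} = \left(10^{2} \left(-5 + 10\right) + \frac{1}{7}\right)^{2} = \left(100 \cdot 5 + \frac{1}{7}\right)^{2} = \left(500 + \frac{1}{7}\right)^{2} = \left(\frac{3501}{7}\right)^{2} = \frac{12257001}{49}$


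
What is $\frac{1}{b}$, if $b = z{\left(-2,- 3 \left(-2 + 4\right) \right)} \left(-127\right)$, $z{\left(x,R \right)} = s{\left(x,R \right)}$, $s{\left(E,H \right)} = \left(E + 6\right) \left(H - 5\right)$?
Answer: $\frac{1}{5588} \approx 0.00017895$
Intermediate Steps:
$s{\left(E,H \right)} = \left(-5 + H\right) \left(6 + E\right)$ ($s{\left(E,H \right)} = \left(6 + E\right) \left(-5 + H\right) = \left(-5 + H\right) \left(6 + E\right)$)
$z{\left(x,R \right)} = -30 - 5 x + 6 R + R x$ ($z{\left(x,R \right)} = -30 - 5 x + 6 R + x R = -30 - 5 x + 6 R + R x$)
$b = 5588$ ($b = \left(-30 - -10 + 6 \left(- 3 \left(-2 + 4\right)\right) + - 3 \left(-2 + 4\right) \left(-2\right)\right) \left(-127\right) = \left(-30 + 10 + 6 \left(\left(-3\right) 2\right) + \left(-3\right) 2 \left(-2\right)\right) \left(-127\right) = \left(-30 + 10 + 6 \left(-6\right) - -12\right) \left(-127\right) = \left(-30 + 10 - 36 + 12\right) \left(-127\right) = \left(-44\right) \left(-127\right) = 5588$)
$\frac{1}{b} = \frac{1}{5588}$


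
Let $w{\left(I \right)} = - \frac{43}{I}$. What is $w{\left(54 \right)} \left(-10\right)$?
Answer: $\frac{215}{27} \approx 7.963$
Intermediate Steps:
$w{\left(54 \right)} \left(-10\right) = - \frac{43}{54} \left(-10\right) = \left(-43\right) \frac{1}{54} \left(-10\right) = \left(- \frac{43}{54}\right) \left(-10\right) = \frac{215}{27}$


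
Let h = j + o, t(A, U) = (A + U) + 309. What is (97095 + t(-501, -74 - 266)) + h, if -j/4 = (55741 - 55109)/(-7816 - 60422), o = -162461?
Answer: -2248372598/34119 ≈ -65898.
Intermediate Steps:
t(A, U) = 309 + A + U
j = 1264/34119 (j = -4*(55741 - 55109)/(-7816 - 60422) = -2528/(-68238) = -2528*(-1)/68238 = -4*(-316/34119) = 1264/34119 ≈ 0.037047)
h = -5543005595/34119 (h = 1264/34119 - 162461 = -5543005595/34119 ≈ -1.6246e+5)
(97095 + t(-501, -74 - 266)) + h = (97095 + (309 - 501 + (-74 - 266))) - 5543005595/34119 = (97095 + (309 - 501 - 340)) - 5543005595/34119 = (97095 - 532) - 5543005595/34119 = 96563 - 5543005595/34119 = -2248372598/34119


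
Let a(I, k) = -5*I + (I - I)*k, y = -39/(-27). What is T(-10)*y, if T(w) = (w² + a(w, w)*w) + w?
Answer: -5330/9 ≈ -592.22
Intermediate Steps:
y = 13/9 (y = -39*(-1/27) = 13/9 ≈ 1.4444)
a(I, k) = -5*I (a(I, k) = -5*I + 0*k = -5*I + 0 = -5*I)
T(w) = w - 4*w² (T(w) = (w² + (-5*w)*w) + w = (w² - 5*w²) + w = -4*w² + w = w - 4*w²)
T(-10)*y = -10*(1 - 4*(-10))*(13/9) = -10*(1 + 40)*(13/9) = -10*41*(13/9) = -410*13/9 = -5330/9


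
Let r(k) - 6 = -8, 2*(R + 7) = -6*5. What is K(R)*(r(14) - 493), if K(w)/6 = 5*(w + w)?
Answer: 653400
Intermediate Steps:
R = -22 (R = -7 + (-6*5)/2 = -7 + (½)*(-30) = -7 - 15 = -22)
r(k) = -2 (r(k) = 6 - 8 = -2)
K(w) = 60*w (K(w) = 6*(5*(w + w)) = 6*(5*(2*w)) = 6*(10*w) = 60*w)
K(R)*(r(14) - 493) = (60*(-22))*(-2 - 493) = -1320*(-495) = 653400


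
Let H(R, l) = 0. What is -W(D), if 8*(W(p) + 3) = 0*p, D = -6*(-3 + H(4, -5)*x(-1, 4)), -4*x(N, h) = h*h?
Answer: 3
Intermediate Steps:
x(N, h) = -h**2/4 (x(N, h) = -h*h/4 = -h**2/4)
D = 18 (D = -6*(-3 + 0*(-1/4*4**2)) = -6*(-3 + 0*(-1/4*16)) = -6*(-3 + 0*(-4)) = -6*(-3 + 0) = -6*(-3) = 18)
W(p) = -3 (W(p) = -3 + (0*p)/8 = -3 + (1/8)*0 = -3 + 0 = -3)
-W(D) = -1*(-3) = 3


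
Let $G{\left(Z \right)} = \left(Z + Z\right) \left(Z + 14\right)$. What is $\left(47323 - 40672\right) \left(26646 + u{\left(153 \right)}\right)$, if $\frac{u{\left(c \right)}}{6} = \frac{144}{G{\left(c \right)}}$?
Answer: $\frac{503135127342}{2839} \approx 1.7722 \cdot 10^{8}$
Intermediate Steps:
$G{\left(Z \right)} = 2 Z \left(14 + Z\right)$
$u{\left(c \right)} = \frac{432}{c \left(14 + c\right)}$ ($u{\left(c \right)} = 6 \frac{144}{2 c \left(14 + c\right)} = 6 \cdot 144 \frac{1}{2 c \left(14 + c\right)} = 6 \frac{72}{c \left(14 + c\right)} = \frac{432}{c \left(14 + c\right)}$)
$\left(47323 - 40672\right) \left(26646 + u{\left(153 \right)}\right) = \left(47323 - 40672\right) \left(26646 + \frac{432}{153 \left(14 + 153\right)}\right) = 6651 \left(26646 + 432 \cdot \frac{1}{153} \cdot \frac{1}{167}\right) = 6651 \left(26646 + \frac{48}{2839}\right) = 6651 \cdot \frac{75648042}{2839} = \frac{503135127342}{2839}$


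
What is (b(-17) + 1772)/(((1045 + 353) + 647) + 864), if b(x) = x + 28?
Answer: 1783/2909 ≈ 0.61293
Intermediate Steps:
b(x) = 28 + x
(b(-17) + 1772)/(((1045 + 353) + 647) + 864) = ((28 - 17) + 1772)/(((1045 + 353) + 647) + 864) = (11 + 1772)/((1398 + 647) + 864) = 1783/(2045 + 864) = 1783/2909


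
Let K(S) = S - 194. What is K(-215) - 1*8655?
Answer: -9064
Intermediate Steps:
K(S) = -194 + S
K(-215) - 1*8655 = (-194 - 215) - 1*8655 = -409 - 8655 = -9064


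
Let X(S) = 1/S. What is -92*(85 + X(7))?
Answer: -54832/7 ≈ -7833.1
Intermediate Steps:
-92*(85 + X(7)) = -92*(85 + 1/7) = -92*596/7 = -54832/7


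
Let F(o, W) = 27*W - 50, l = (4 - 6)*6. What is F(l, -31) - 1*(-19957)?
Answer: 19070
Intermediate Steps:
l = -12 (l = -2*6 = -12)
F(o, W) = -50 + 27*W
F(l, -31) - 1*(-19957) = (-50 + 27*(-31)) - 1*(-19957) = (-50 - 837) + 19957 = -887 + 19957 = 19070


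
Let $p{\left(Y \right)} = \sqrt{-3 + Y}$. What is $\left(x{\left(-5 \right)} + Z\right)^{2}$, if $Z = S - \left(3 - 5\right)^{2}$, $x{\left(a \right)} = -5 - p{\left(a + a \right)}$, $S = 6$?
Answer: $\left(3 + i \sqrt{13}\right)^{2} \approx -4.0 + 21.633 i$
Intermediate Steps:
$x{\left(a \right)} = -5 - \sqrt{-3 + 2 a}$ ($x{\left(a \right)} = -5 - \sqrt{-3 + \left(a + a\right)} = -5 - \sqrt{-3 + 2 a}$)
$Z = 2$ ($Z = 6 - \left(3 - 5\right)^{2} = 6 - \left(-2\right)^{2} = 6 - 4 = 2$)
$\left(x{\left(-5 \right)} + Z\right)^{2} = \left(\left(-5 - \sqrt{-3 + 2 \left(-5\right)}\right) + 2\right)^{2} = \left(\left(-5 - \sqrt{-3 - 10}\right) + 2\right)^{2} = \left(\left(-5 - \sqrt{-13}\right) + 2\right)^{2} = \left(\left(-5 - i \sqrt{13}\right) + 2\right)^{2} = \left(-3 - i \sqrt{13}\right)^{2}$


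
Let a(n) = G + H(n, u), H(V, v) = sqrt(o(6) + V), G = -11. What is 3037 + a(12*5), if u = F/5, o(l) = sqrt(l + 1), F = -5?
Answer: 3026 + sqrt(60 + sqrt(7)) ≈ 3033.9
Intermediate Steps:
o(l) = sqrt(1 + l)
u = -1 (u = -5/5 = -5*1/5 = -1)
H(V, v) = sqrt(V + sqrt(7)) (H(V, v) = sqrt(sqrt(1 + 6) + V) = sqrt(sqrt(7) + V) = sqrt(V + sqrt(7)))
a(n) = -11 + sqrt(n + sqrt(7))
3037 + a(12*5) = 3037 + (-11 + sqrt(12*5 + sqrt(7))) = 3037 + (-11 + sqrt(60 + sqrt(7))) = 3026 + sqrt(60 + sqrt(7))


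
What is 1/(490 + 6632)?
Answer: 1/7122 ≈ 0.00014041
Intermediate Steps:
1/(490 + 6632) = 1/7122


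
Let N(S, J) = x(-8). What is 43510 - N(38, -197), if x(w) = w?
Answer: 43518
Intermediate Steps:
N(S, J) = -8
43510 - N(38, -197) = 43510 - 1*(-8) = 43510 + 8 = 43518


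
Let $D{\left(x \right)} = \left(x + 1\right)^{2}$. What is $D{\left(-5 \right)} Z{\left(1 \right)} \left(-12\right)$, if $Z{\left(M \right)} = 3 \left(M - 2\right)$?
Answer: $576$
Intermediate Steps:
$Z{\left(M \right)} = -6 + 3 M$ ($Z{\left(M \right)} = 3 \left(-2 + M\right) = -6 + 3 M$)
$D{\left(x \right)} = \left(1 + x\right)^{2}$
$D{\left(-5 \right)} Z{\left(1 \right)} \left(-12\right) = \left(1 - 5\right)^{2} \left(-6 + 3 \cdot 1\right) \left(-12\right) = \left(-4\right)^{2} \left(-6 + 3\right) \left(-12\right) = 16 \left(-3\right) \left(-12\right) = \left(-48\right) \left(-12\right) = 576$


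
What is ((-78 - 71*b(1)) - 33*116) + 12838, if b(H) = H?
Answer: 8861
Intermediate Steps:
((-78 - 71*b(1)) - 33*116) + 12838 = ((-78 - 71*1) - 33*116) + 12838 = ((-78 - 71) - 3828) + 12838 = (-149 - 3828) + 12838 = -3977 + 12838 = 8861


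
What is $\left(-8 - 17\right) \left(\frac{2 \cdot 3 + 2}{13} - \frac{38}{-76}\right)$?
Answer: $- \frac{725}{26} \approx -27.885$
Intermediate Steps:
$\left(-8 - 17\right) \left(\frac{2 \cdot 3 + 2}{13} - \frac{38}{-76}\right) = \left(-8 - 17\right) \left(\left(6 + 2\right) \frac{1}{13} - - \frac{1}{2}\right) = - 25 \left(8 \cdot \frac{1}{13} + \frac{1}{2}\right) = - 25 \left(\frac{8}{13} + \frac{1}{2}\right) = \left(-25\right) \frac{29}{26} = - \frac{725}{26}$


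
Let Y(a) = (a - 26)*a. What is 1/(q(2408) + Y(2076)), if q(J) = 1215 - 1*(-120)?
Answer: 1/4257135 ≈ 2.3490e-7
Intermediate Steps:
Y(a) = a*(-26 + a) (Y(a) = (-26 + a)*a = a*(-26 + a))
q(J) = 1335 (q(J) = 1215 + 120 = 1335)
1/(q(2408) + Y(2076)) = 1/(1335 + 2076*(-26 + 2076)) = 1/(1335 + 2076*2050) = 1/(1335 + 4255800) = 1/4257135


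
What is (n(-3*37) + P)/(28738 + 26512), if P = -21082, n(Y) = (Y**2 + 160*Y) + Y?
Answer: -13316/27625 ≈ -0.48203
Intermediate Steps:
n(Y) = Y**2 + 161*Y
(n(-3*37) + P)/(28738 + 26512) = ((-3*37)*(161 - 3*37) - 21082)/(28738 + 26512) = (-111*(161 - 111) - 21082)/55250 = (-111*50 - 21082)*(1/55250) = (-5550 - 21082)*(1/55250) = -26632*1/55250 = -13316/27625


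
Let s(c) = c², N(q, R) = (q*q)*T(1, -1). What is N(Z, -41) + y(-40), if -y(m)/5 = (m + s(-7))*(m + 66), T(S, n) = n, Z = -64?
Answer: -5266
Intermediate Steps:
N(q, R) = -q² (N(q, R) = (q*q)*(-1) = q²*(-1) = -q²)
y(m) = -5*(49 + m)*(66 + m) (y(m) = -5*(m + (-7)²)*(m + 66) = -5*(m + 49)*(66 + m) = -5*(49 + m)*(66 + m))
N(Z, -41) + y(-40) = -1*(-64)² + (-16170 - 575*(-40) - 5*(-40)²) = -1*4096 + (-16170 + 23000 - 5*1600) = -4096 + (-16170 + 23000 - 8000) = -4096 - 1170 = -5266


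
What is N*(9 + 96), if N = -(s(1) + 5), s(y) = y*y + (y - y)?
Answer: -630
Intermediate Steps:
s(y) = y² (s(y) = y² + 0 = y²)
N = -6 (N = -(1² + 5) = -(1 + 5) = -1*6 = -6)
N*(9 + 96) = -6*(9 + 96) = -6*105 = -630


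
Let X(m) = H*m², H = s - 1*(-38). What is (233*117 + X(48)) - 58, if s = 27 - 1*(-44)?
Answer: 278339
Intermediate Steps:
s = 71 (s = 27 + 44 = 71)
H = 109 (H = 71 - 1*(-38) = 71 + 38 = 109)
X(m) = 109*m²
(233*117 + X(48)) - 58 = (233*117 + 109*48²) - 58 = (27261 + 109*2304) - 58 = (27261 + 251136) - 58 = 278397 - 58 = 278339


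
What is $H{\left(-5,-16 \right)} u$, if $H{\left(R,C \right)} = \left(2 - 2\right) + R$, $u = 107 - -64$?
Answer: $-855$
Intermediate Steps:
$u = 171$ ($u = 107 + 64 = 171$)
$H{\left(R,C \right)} = R$ ($H{\left(R,C \right)} = 0 + R = R$)
$H{\left(-5,-16 \right)} u = \left(-5\right) 171 = -855$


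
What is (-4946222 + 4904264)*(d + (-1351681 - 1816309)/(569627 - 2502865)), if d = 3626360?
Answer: -147075799532514930/966619 ≈ -1.5215e+11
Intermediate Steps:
(-4946222 + 4904264)*(d + (-1351681 - 1816309)/(569627 - 2502865)) = (-4946222 + 4904264)*(3626360 + (-1351681 - 1816309)/(569627 - 2502865)) = -41958*(3626360 - 3167990/(-1933238)) = -41958*(3626360 - 3167990*(-1/1933238)) = -41958*(3626360 + 1583995/966619) = -41958*3505310060835/966619 = -147075799532514930/966619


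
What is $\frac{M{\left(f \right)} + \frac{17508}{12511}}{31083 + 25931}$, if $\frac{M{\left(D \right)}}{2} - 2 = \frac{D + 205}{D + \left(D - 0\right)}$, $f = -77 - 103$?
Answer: $\frac{2369317}{25678877544} \approx 9.2267 \cdot 10^{-5}$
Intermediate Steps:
$f = -180$ ($f = -77 - 103 = -180$)
$M{\left(D \right)} = 4 + \frac{205 + D}{D}$ ($M{\left(D \right)} = 4 + 2 \frac{D + 205}{D + \left(D - 0\right)} = 4 + 2 \frac{205 + D}{D + \left(D + 0\right)} = 4 + 2 \frac{205 + D}{D + D} = 4 + 2 \frac{205 + D}{2 D} = 4 + \frac{205 + D}{D}$)
$\frac{M{\left(f \right)} + \frac{17508}{12511}}{31083 + 25931} = \frac{\left(5 + \frac{205}{-180}\right) + \frac{17508}{12511}}{31083 + 25931} = \frac{\left(5 + 205 \left(- \frac{1}{180}\right)\right) + 17508 \cdot \frac{1}{12511}}{57014} = \left(\left(5 - \frac{41}{36}\right) + \frac{17508}{12511}\right) \frac{1}{57014} = \left(\frac{139}{36} + \frac{17508}{12511}\right) \frac{1}{57014} = \frac{2369317}{450396} \cdot \frac{1}{57014} = \frac{2369317}{25678877544}$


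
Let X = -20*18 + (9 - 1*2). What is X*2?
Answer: -706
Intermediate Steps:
X = -353 (X = -360 + (9 - 2) = -360 + 7 = -353)
X*2 = -353*2 = -706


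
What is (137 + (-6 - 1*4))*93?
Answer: 11811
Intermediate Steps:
(137 + (-6 - 1*4))*93 = (137 + (-6 - 4))*93 = (137 - 10)*93 = 127*93 = 11811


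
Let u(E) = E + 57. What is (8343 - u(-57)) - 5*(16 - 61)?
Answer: 8568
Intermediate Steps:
u(E) = 57 + E
(8343 - u(-57)) - 5*(16 - 61) = (8343 - (57 - 57)) - 5*(16 - 61) = (8343 - 1*0) - 5*(-45) = (8343 + 0) - 1*(-225) = 8343 + 225 = 8568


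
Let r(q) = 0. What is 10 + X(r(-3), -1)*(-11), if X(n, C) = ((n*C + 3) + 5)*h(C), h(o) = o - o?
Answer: 10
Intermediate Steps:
h(o) = 0
X(n, C) = 0 (X(n, C) = ((n*C + 3) + 5)*0 = ((C*n + 3) + 5)*0 = ((3 + C*n) + 5)*0 = (8 + C*n)*0 = 0)
10 + X(r(-3), -1)*(-11) = 10 + 0*(-11) = 10 + 0 = 10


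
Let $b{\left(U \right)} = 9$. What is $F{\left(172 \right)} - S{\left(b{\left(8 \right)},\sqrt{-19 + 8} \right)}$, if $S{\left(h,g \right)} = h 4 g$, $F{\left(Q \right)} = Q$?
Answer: $172 - 36 i \sqrt{11} \approx 172.0 - 119.4 i$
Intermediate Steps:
$S{\left(h,g \right)} = 4 g h$ ($S{\left(h,g \right)} = 4 h g = 4 g h$)
$F{\left(172 \right)} - S{\left(b{\left(8 \right)},\sqrt{-19 + 8} \right)} = 172 - 4 \sqrt{-19 + 8} \cdot 9 = 172 - 4 \sqrt{-11} \cdot 9 = 172 - 4 i \sqrt{11} \cdot 9 = 172 - 36 i \sqrt{11}$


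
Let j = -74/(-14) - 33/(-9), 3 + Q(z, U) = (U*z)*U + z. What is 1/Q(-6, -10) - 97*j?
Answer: -528845/609 ≈ -868.38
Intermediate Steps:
Q(z, U) = -3 + z + z*U**2 (Q(z, U) = -3 + ((U*z)*U + z) = -3 + (z*U**2 + z) = -3 + (z + z*U**2) = -3 + z + z*U**2)
j = 188/21 (j = -74*(-1/14) - 33*(-1/9) = 37/7 + 11/3 = 188/21 ≈ 8.9524)
1/Q(-6, -10) - 97*j = 1/(-3 - 6 - 6*(-10)**2) - 97*188/21 = 1/(-3 - 6 - 6*100) - 18236/21 = 1/(-3 - 6 - 600) - 18236/21 = 1/(-609) - 18236/21 = -1/609 - 18236/21 = -528845/609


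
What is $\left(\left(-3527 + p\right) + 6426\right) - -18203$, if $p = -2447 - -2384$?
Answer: $21039$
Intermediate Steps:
$p = -63$ ($p = -2447 + 2384 = -63$)
$\left(\left(-3527 + p\right) + 6426\right) - -18203 = \left(\left(-3527 - 63\right) + 6426\right) - -18203 = \left(-3590 + 6426\right) + 18203 = 2836 + 18203 = 21039$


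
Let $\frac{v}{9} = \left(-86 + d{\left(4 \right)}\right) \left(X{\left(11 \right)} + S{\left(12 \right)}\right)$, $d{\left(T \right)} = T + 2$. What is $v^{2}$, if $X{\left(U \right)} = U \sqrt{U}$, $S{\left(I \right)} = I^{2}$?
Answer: $11439532800 + 1642291200 \sqrt{11} \approx 1.6886 \cdot 10^{10}$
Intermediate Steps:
$d{\left(T \right)} = 2 + T$
$X{\left(U \right)} = U^{\frac{3}{2}}$
$v = -103680 - 7920 \sqrt{11}$ ($v = 9 \left(-86 + \left(2 + 4\right)\right) \left(11^{\frac{3}{2}} + 12^{2}\right) = 9 \left(-86 + 6\right) \left(11 \sqrt{11} + 144\right) = 9 \left(- 80 \left(144 + 11 \sqrt{11}\right)\right) = 9 \left(-11520 - 880 \sqrt{11}\right) = -103680 - 7920 \sqrt{11} \approx -1.2995 \cdot 10^{5}$)
$v^{2} = \left(-103680 - 7920 \sqrt{11}\right)^{2}$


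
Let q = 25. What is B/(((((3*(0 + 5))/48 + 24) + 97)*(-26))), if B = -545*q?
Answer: 109000/25233 ≈ 4.3197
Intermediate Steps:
B = -13625 (B = -545*25 = -13625)
B/(((((3*(0 + 5))/48 + 24) + 97)*(-26))) = -13625*(-1/(26*(((3*(0 + 5))/48 + 24) + 97))) = -13625*(-1/(26*(((3*5)*(1/48) + 24) + 97))) = -13625*(-1/(26*((15*(1/48) + 24) + 97))) = -13625*(-1/(26*((5/16 + 24) + 97))) = -13625*(-1/(26*(389/16 + 97))) = -13625/((1941/16)*(-26)) = -13625/(-25233/8) = -13625*(-8/25233) = 109000/25233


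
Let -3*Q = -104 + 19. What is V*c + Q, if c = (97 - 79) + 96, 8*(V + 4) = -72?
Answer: -4361/3 ≈ -1453.7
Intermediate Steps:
V = -13 (V = -4 + (⅛)*(-72) = -4 - 9 = -13)
Q = 85/3 (Q = -(-104 + 19)/3 = -⅓*(-85) = 85/3 ≈ 28.333)
c = 114 (c = 18 + 96 = 114)
V*c + Q = -13*114 + 85/3 = -1482 + 85/3 = -4361/3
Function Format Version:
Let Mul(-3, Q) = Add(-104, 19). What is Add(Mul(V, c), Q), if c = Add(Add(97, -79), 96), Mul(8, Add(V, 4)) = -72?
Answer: Rational(-4361, 3) ≈ -1453.7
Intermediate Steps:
V = -13 (V = Add(-4, Mul(Rational(1, 8), -72)) = Add(-4, -9) = -13)
Q = Rational(85, 3) (Q = Mul(Rational(-1, 3), Add(-104, 19)) = Mul(Rational(-1, 3), -85) = Rational(85, 3) ≈ 28.333)
c = 114 (c = Add(18, 96) = 114)
Add(Mul(V, c), Q) = Add(Mul(-13, 114), Rational(85, 3)) = Add(-1482, Rational(85, 3)) = Rational(-4361, 3)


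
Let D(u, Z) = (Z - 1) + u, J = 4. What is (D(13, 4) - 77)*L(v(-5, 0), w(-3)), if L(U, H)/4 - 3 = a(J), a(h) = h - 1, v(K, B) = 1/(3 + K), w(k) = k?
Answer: -1464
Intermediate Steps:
a(h) = -1 + h
L(U, H) = 24 (L(U, H) = 12 + 4*(-1 + 4) = 12 + 4*3 = 12 + 12 = 24)
D(u, Z) = -1 + Z + u (D(u, Z) = (-1 + Z) + u = -1 + Z + u)
(D(13, 4) - 77)*L(v(-5, 0), w(-3)) = ((-1 + 4 + 13) - 77)*24 = (16 - 77)*24 = -61*24 = -1464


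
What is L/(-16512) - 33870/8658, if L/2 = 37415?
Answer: -33531655/3971136 ≈ -8.4438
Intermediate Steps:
L = 74830 (L = 2*37415 = 74830)
L/(-16512) - 33870/8658 = 74830/(-16512) - 33870/8658 = 74830*(-1/16512) - 33870*1/8658 = -37415/8256 - 5645/1443 = -33531655/3971136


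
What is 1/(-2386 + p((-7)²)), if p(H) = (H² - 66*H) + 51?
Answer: -1/3168 ≈ -0.00031566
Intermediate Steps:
p(H) = 51 + H² - 66*H
1/(-2386 + p((-7)²)) = 1/(-2386 + (51 + ((-7)²)² - 66*(-7)²)) = 1/(-2386 + (51 + 49² - 66*49)) = 1/(-2386 + (51 + 2401 - 3234)) = 1/(-2386 - 782) = 1/(-3168) = -1/3168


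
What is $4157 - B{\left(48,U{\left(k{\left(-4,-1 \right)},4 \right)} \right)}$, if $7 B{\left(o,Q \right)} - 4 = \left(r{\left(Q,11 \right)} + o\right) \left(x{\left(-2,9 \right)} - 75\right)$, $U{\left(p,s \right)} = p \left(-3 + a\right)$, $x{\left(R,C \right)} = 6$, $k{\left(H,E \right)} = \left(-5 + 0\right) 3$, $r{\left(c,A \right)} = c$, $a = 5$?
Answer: $\frac{30337}{7} \approx 4333.9$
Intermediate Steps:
$k{\left(H,E \right)} = -15$ ($k{\left(H,E \right)} = \left(-5\right) 3 = -15$)
$U{\left(p,s \right)} = 2 p$ ($U{\left(p,s \right)} = p \left(-3 + 5\right) = p 2 = 2 p$)
$B{\left(o,Q \right)} = \frac{4}{7} - \frac{69 Q}{7} - \frac{69 o}{7}$ ($B{\left(o,Q \right)} = \frac{4}{7} + \frac{\left(Q + o\right) \left(6 - 75\right)}{7} = \frac{4}{7} + \frac{\left(Q + o\right) \left(-69\right)}{7} = \frac{4}{7} + \frac{- 69 Q - 69 o}{7} = \frac{4}{7} - \left(\frac{69 Q}{7} + \frac{69 o}{7}\right) = \frac{4}{7} - \frac{69 Q}{7} - \frac{69 o}{7}$)
$4157 - B{\left(48,U{\left(k{\left(-4,-1 \right)},4 \right)} \right)} = 4157 - \left(\frac{4}{7} - \frac{69 \cdot 2 \left(-15\right)}{7} - \frac{3312}{7}\right) = 4157 - \left(\frac{4}{7} - - \frac{2070}{7} - \frac{3312}{7}\right) = 4157 - \left(\frac{4}{7} + \frac{2070}{7} - \frac{3312}{7}\right) = 4157 - - \frac{1238}{7} = 4157 + \frac{1238}{7} = \frac{30337}{7}$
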